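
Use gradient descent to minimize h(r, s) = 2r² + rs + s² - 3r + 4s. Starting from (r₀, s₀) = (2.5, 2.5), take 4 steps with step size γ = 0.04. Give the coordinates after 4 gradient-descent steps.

(1.39884544, 0.94386432)

∇h = (4r + s - 3, r + 2s + 4)
(r₁, s₁) = (2.5, 2.5) − 0.04·(9.5, 11.5) = (2.12, 2.04)
(r₂, s₂) = (2.12, 2.04) − 0.04·(7.52, 10.2) = (1.8192, 1.632)
(r₃, s₃) = (1.8192, 1.632) − 0.04·(5.9088, 9.0832) = (1.582848, 1.268672)
(r₄, s₄) = (1.582848, 1.268672) − 0.04·(4.600064, 8.120192) = (1.39884544, 0.94386432)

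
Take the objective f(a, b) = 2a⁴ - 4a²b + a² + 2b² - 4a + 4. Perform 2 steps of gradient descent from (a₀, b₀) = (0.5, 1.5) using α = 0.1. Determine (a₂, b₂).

∇f = (8a³ - 8ab + 2a - 4, -4a² + 4b)
(a₁, b₁) = (0.5, 1.5) − 0.1·(-8, 5) = (1.3, 1)
(a₂, b₂) = (1.3, 1) − 0.1·(5.776, -2.76) = (0.7224, 1.276)

(0.7224, 1.276)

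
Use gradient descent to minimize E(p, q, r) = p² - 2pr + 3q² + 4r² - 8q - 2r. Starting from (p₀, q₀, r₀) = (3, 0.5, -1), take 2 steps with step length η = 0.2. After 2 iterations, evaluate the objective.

∇E = (2p - 2r, 6q - 8, -2p + 8r - 2)
Step 1: at (3, 0.5, -1), ∇E = (8, -5, -16) → (3, 0.5, -1) − 0.2·(8, -5, -16) = (1.4, 1.5, 2.2)
Step 2: at (1.4, 1.5, 2.2), ∇E = (-1.6, 1, 12.8) → (1.4, 1.5, 2.2) − 0.2·(-1.6, 1, 12.8) = (1.72, 1.3, -0.36)
E(1.72, 1.3, -0.36) = 0.1052

0.1052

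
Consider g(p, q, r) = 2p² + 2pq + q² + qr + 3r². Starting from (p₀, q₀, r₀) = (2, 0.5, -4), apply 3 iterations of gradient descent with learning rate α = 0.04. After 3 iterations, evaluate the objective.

∇g = (4p + 2q, 2p + 2q + r, q + 6r)
Step 1: at (2, 0.5, -4), ∇g = (9, 1, -23.5) → (2, 0.5, -4) − 0.04·(9, 1, -23.5) = (1.64, 0.46, -3.06)
Step 2: at (1.64, 0.46, -3.06), ∇g = (7.48, 1.14, -17.9) → (1.64, 0.46, -3.06) − 0.04·(7.48, 1.14, -17.9) = (1.3408, 0.4144, -2.344)
Step 3: at (1.3408, 0.4144, -2.344), ∇g = (6.192, 1.1664, -13.6496) → (1.3408, 0.4144, -2.344) − 0.04·(6.192, 1.1664, -13.6496) = (1.09312, 0.367744, -1.798016)
g(1.09312, 0.367744, -1.798016) = 12.36640997376

12.36640997376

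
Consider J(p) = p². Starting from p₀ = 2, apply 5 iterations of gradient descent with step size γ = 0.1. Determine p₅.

0.65536

J′(p) = 2p
Step 1: J′(2) = 4; p₁ = 2 − 0.1·4 = 1.6
Step 2: J′(1.6) = 3.2; p₂ = 1.6 − 0.1·3.2 = 1.28
Step 3: J′(1.28) = 2.56; p₃ = 1.28 − 0.1·2.56 = 1.024
Step 4: J′(1.024) = 2.048; p₄ = 1.024 − 0.1·2.048 = 0.8192
Step 5: J′(0.8192) = 1.6384; p₅ = 0.8192 − 0.1·1.6384 = 0.65536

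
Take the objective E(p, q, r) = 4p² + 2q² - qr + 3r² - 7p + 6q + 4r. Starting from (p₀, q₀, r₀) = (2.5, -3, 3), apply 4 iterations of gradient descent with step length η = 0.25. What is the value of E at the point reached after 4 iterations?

1.33648681640625

∇E = (8p - 7, 4q - r + 6, -q + 6r + 4)
Step 1: at (2.5, -3, 3), ∇E = (13, -9, 25) → (2.5, -3, 3) − 0.25·(13, -9, 25) = (-0.75, -0.75, -3.25)
Step 2: at (-0.75, -0.75, -3.25), ∇E = (-13, 6.25, -14.75) → (-0.75, -0.75, -3.25) − 0.25·(-13, 6.25, -14.75) = (2.5, -2.3125, 0.4375)
Step 3: at (2.5, -2.3125, 0.4375), ∇E = (13, -3.6875, 8.9375) → (2.5, -2.3125, 0.4375) − 0.25·(13, -3.6875, 8.9375) = (-0.75, -1.390625, -1.796875)
Step 4: at (-0.75, -1.390625, -1.796875), ∇E = (-13, 2.234375, -5.390625) → (-0.75, -1.390625, -1.796875) − 0.25·(-13, 2.234375, -5.390625) = (2.5, -1.94921875, -0.44921875)
E(2.5, -1.94921875, -0.44921875) = 1.33648681640625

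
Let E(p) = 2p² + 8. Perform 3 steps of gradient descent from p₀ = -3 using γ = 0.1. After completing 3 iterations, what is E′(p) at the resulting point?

-2.592

E′(p) = 4p
p₁ = -3 − 0.1·(-12) = -1.8
p₂ = -1.8 − 0.1·(-7.2) = -1.08
p₃ = -1.08 − 0.1·(-4.32) = -0.648
E′(p) at (-0.648) = -2.592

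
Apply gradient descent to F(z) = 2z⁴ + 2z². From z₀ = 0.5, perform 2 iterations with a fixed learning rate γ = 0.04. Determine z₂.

0.30164096

F′(z) = 8z³ + 4z
z₁ = 0.5 − 0.04·3 = 0.38
z₂ = 0.38 − 0.04·1.958976 = 0.30164096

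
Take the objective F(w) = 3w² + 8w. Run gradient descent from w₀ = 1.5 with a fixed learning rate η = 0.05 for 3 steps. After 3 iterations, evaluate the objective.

F′(w) = 6w + 8
w₁ = 1.5 − 0.05·17 = 0.65
w₂ = 0.65 − 0.05·11.9 = 0.055
w₃ = 0.055 − 0.05·8.33 = -0.3615
F(-0.3615) = -2.49995325

-2.49995325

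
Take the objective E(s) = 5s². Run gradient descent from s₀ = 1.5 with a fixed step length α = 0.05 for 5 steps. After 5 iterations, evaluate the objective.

0.010986328125

E′(s) = 10s
Step 1: E′(1.5) = 15; s₁ = 1.5 − 0.05·15 = 0.75
Step 2: E′(0.75) = 7.5; s₂ = 0.75 − 0.05·7.5 = 0.375
Step 3: E′(0.375) = 3.75; s₃ = 0.375 − 0.05·3.75 = 0.1875
Step 4: E′(0.1875) = 1.875; s₄ = 0.1875 − 0.05·1.875 = 0.09375
Step 5: E′(0.09375) = 0.9375; s₅ = 0.09375 − 0.05·0.9375 = 0.046875
E(0.046875) = 0.010986328125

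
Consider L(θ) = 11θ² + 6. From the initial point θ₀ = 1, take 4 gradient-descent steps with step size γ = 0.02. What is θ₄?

L′(θ) = 22θ
Step 1: L′(1) = 22; θ₁ = 1 − 0.02·22 = 0.56
Step 2: L′(0.56) = 12.32; θ₂ = 0.56 − 0.02·12.32 = 0.3136
Step 3: L′(0.3136) = 6.8992; θ₃ = 0.3136 − 0.02·6.8992 = 0.175616
Step 4: L′(0.175616) = 3.863552; θ₄ = 0.175616 − 0.02·3.863552 = 0.09834496

0.09834496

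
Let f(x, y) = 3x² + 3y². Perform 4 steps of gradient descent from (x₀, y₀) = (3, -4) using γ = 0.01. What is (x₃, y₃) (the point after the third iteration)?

(2.491752, -3.322336)

∇f = (6x, 6y)
(x₁, y₁) = (3, -4) − 0.01·(18, -24) = (2.82, -3.76)
(x₂, y₂) = (2.82, -3.76) − 0.01·(16.92, -22.56) = (2.6508, -3.5344)
(x₃, y₃) = (2.6508, -3.5344) − 0.01·(15.9048, -21.2064) = (2.491752, -3.322336)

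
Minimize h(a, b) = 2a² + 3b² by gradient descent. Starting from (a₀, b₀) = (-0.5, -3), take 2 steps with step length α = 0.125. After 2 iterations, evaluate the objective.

∇h = (4a, 6b)
(a₁, b₁) = (-0.5, -3) − 0.125·(-2, -18) = (-0.25, -0.75)
(a₂, b₂) = (-0.25, -0.75) − 0.125·(-1, -4.5) = (-0.125, -0.1875)
h(-0.125, -0.1875) = 0.13671875

0.13671875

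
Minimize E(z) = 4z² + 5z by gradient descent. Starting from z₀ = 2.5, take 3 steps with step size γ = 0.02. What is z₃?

1.2272

E′(z) = 8z + 5
Step 1: E′(2.5) = 25; z₁ = 2.5 − 0.02·25 = 2
Step 2: E′(2) = 21; z₂ = 2 − 0.02·21 = 1.58
Step 3: E′(1.58) = 17.64; z₃ = 1.58 − 0.02·17.64 = 1.2272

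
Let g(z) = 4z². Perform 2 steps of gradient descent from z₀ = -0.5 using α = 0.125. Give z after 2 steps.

0

g′(z) = 8z
z₁ = -0.5 − 0.125·(-4) = 0
z₂ = 0 − 0.125·0 = 0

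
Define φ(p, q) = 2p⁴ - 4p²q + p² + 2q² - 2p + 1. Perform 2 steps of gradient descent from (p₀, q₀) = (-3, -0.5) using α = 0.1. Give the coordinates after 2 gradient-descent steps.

∇φ = (8p³ - 8pq + 2p - 2, -4p² + 4q)
Step 1: at (-3, -0.5), ∇φ = (-236, -38) → (-3, -0.5) − 0.1·(-236, -38) = (20.6, 3.3)
Step 2: at (20.6, 3.3), ∇φ = (69429.888, -1684.24) → (20.6, 3.3) − 0.1·(69429.888, -1684.24) = (-6922.3888, 171.724)

(-6922.3888, 171.724)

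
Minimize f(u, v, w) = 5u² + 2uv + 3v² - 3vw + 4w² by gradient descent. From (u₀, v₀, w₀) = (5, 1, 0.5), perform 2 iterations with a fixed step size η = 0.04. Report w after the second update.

∇f = (10u + 2v, 2u + 6v - 3w, -3v + 8w)
Step 1: at (5, 1, 0.5), ∇f = (52, 14.5, 1) → (5, 1, 0.5) − 0.04·(52, 14.5, 1) = (2.92, 0.42, 0.46)
Step 2: at (2.92, 0.42, 0.46), ∇f = (30.04, 6.98, 2.42) → (2.92, 0.42, 0.46) − 0.04·(30.04, 6.98, 2.42) = (1.7184, 0.1408, 0.3632)
w = 0.3632

0.3632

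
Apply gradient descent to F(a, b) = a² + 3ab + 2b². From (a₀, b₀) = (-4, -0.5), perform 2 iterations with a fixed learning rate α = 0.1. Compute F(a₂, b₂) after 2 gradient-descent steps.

-0.251

∇F = (2a + 3b, 3a + 4b)
(a₁, b₁) = (-4, -0.5) − 0.1·(-9.5, -14) = (-3.05, 0.9)
(a₂, b₂) = (-3.05, 0.9) − 0.1·(-3.4, -5.55) = (-2.71, 1.455)
F(-2.71, 1.455) = -0.251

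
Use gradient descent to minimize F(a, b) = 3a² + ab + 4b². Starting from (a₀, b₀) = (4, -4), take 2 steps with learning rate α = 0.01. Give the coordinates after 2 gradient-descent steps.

(3.6092, -3.4604)

∇F = (6a + b, a + 8b)
(a₁, b₁) = (4, -4) − 0.01·(20, -28) = (3.8, -3.72)
(a₂, b₂) = (3.8, -3.72) − 0.01·(19.08, -25.96) = (3.6092, -3.4604)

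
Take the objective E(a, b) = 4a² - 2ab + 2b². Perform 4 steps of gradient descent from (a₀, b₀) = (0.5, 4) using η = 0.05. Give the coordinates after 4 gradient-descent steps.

(0.64945, 1.8398)

∇E = (8a - 2b, -2a + 4b)
Step 1: at (0.5, 4), ∇E = (-4, 15) → (0.5, 4) − 0.05·(-4, 15) = (0.7, 3.25)
Step 2: at (0.7, 3.25), ∇E = (-0.9, 11.6) → (0.7, 3.25) − 0.05·(-0.9, 11.6) = (0.745, 2.67)
Step 3: at (0.745, 2.67), ∇E = (0.62, 9.19) → (0.745, 2.67) − 0.05·(0.62, 9.19) = (0.714, 2.2105)
Step 4: at (0.714, 2.2105), ∇E = (1.291, 7.414) → (0.714, 2.2105) − 0.05·(1.291, 7.414) = (0.64945, 1.8398)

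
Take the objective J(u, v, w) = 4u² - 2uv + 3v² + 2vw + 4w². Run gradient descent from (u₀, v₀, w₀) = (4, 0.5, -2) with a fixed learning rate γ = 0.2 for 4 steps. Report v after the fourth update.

-1.8296

∇J = (8u - 2v, -2u + 6v + 2w, 2v + 8w)
(u₁, v₁, w₁) = (4, 0.5, -2) − 0.2·(31, -9, -15) = (-2.2, 2.3, 1)
(u₂, v₂, w₂) = (-2.2, 2.3, 1) − 0.2·(-22.2, 20.2, 12.6) = (2.24, -1.74, -1.52)
(u₃, v₃, w₃) = (2.24, -1.74, -1.52) − 0.2·(21.4, -17.96, -15.64) = (-2.04, 1.852, 1.608)
(u₄, v₄, w₄) = (-2.04, 1.852, 1.608) − 0.2·(-20.024, 18.408, 16.568) = (1.9648, -1.8296, -1.7056)
v = -1.8296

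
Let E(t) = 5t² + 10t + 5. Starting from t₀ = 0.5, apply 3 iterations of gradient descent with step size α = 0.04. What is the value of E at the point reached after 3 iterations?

E′(t) = 10t + 10
t₁ = 0.5 − 0.04·15 = -0.1
t₂ = -0.1 − 0.04·9 = -0.46
t₃ = -0.46 − 0.04·5.4 = -0.676
E(-0.676) = 0.52488

0.52488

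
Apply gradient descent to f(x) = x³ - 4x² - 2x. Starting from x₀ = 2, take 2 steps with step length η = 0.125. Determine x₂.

2.9140625

f′(x) = 3x² - 8x - 2
Step 1: f′(2) = -6; x₁ = 2 − 0.125·(-6) = 2.75
Step 2: f′(2.75) = -1.3125; x₂ = 2.75 − 0.125·(-1.3125) = 2.9140625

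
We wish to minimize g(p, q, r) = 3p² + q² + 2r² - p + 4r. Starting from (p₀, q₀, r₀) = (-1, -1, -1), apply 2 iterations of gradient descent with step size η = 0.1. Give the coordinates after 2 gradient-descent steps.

(-0.02, -0.64, -1)

∇g = (6p - 1, 2q, 4r + 4)
Step 1: at (-1, -1, -1), ∇g = (-7, -2, 0) → (-1, -1, -1) − 0.1·(-7, -2, 0) = (-0.3, -0.8, -1)
Step 2: at (-0.3, -0.8, -1), ∇g = (-2.8, -1.6, 0) → (-0.3, -0.8, -1) − 0.1·(-2.8, -1.6, 0) = (-0.02, -0.64, -1)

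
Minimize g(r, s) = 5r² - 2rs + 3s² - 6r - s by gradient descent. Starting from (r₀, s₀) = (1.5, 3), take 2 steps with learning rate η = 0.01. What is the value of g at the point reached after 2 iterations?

13.4674036

∇g = (10r - 2s - 6, -2r + 6s - 1)
(r₁, s₁) = (1.5, 3) − 0.01·(3, 14) = (1.47, 2.86)
(r₂, s₂) = (1.47, 2.86) − 0.01·(2.98, 13.22) = (1.4402, 2.7278)
g(1.4402, 2.7278) = 13.4674036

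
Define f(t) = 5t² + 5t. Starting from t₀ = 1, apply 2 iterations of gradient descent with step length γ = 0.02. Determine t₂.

f′(t) = 10t + 5
Step 1: f′(1) = 15; t₁ = 1 − 0.02·15 = 0.7
Step 2: f′(0.7) = 12; t₂ = 0.7 − 0.02·12 = 0.46

0.46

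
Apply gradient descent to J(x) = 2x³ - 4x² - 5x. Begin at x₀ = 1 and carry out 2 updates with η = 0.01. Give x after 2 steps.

J′(x) = 6x² - 8x - 5
Step 1: J′(1) = -7; x₁ = 1 − 0.01·(-7) = 1.07
Step 2: J′(1.07) = -6.6906; x₂ = 1.07 − 0.01·(-6.6906) = 1.136906

1.136906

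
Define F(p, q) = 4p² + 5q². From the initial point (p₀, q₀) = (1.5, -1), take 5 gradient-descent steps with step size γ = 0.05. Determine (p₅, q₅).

∇F = (8p, 10q)
Step 1: at (1.5, -1), ∇F = (12, -10) → (1.5, -1) − 0.05·(12, -10) = (0.9, -0.5)
Step 2: at (0.9, -0.5), ∇F = (7.2, -5) → (0.9, -0.5) − 0.05·(7.2, -5) = (0.54, -0.25)
Step 3: at (0.54, -0.25), ∇F = (4.32, -2.5) → (0.54, -0.25) − 0.05·(4.32, -2.5) = (0.324, -0.125)
Step 4: at (0.324, -0.125), ∇F = (2.592, -1.25) → (0.324, -0.125) − 0.05·(2.592, -1.25) = (0.1944, -0.0625)
Step 5: at (0.1944, -0.0625), ∇F = (1.5552, -0.625) → (0.1944, -0.0625) − 0.05·(1.5552, -0.625) = (0.11664, -0.03125)

(0.11664, -0.03125)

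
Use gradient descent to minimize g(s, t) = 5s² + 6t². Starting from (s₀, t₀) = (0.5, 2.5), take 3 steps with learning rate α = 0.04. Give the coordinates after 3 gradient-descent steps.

(0.108, 0.35152)

∇g = (10s, 12t)
Step 1: at (0.5, 2.5), ∇g = (5, 30) → (0.5, 2.5) − 0.04·(5, 30) = (0.3, 1.3)
Step 2: at (0.3, 1.3), ∇g = (3, 15.6) → (0.3, 1.3) − 0.04·(3, 15.6) = (0.18, 0.676)
Step 3: at (0.18, 0.676), ∇g = (1.8, 8.112) → (0.18, 0.676) − 0.04·(1.8, 8.112) = (0.108, 0.35152)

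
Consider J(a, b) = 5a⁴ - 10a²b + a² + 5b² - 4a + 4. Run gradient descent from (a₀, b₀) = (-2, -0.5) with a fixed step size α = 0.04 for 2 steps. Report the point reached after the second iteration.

(-123.5780864, 12.96816)

∇J = (20a³ - 20ab + 2a - 4, -10a² + 10b)
(a₁, b₁) = (-2, -0.5) − 0.04·(-188, -45) = (5.52, 1.3)
(a₂, b₂) = (5.52, 1.3) − 0.04·(3227.45216, -291.704) = (-123.5780864, 12.96816)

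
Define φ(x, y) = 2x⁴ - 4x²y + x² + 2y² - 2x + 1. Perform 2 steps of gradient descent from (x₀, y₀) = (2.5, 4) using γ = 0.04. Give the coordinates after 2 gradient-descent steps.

(1.36038016, 3.716224)

∇φ = (8x³ - 8xy + 2x - 2, -4x² + 4y)
(x₁, y₁) = (2.5, 4) − 0.04·(48, -9) = (0.58, 4.36)
(x₂, y₂) = (0.58, 4.36) − 0.04·(-19.509504, 16.0944) = (1.36038016, 3.716224)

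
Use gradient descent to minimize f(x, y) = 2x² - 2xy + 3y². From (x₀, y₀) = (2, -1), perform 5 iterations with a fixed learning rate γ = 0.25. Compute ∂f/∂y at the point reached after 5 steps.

4.0625

∇f = (4x - 2y, -2x + 6y)
Step 1: at (2, -1), ∇f = (10, -10) → (2, -1) − 0.25·(10, -10) = (-0.5, 1.5)
Step 2: at (-0.5, 1.5), ∇f = (-5, 10) → (-0.5, 1.5) − 0.25·(-5, 10) = (0.75, -1)
Step 3: at (0.75, -1), ∇f = (5, -7.5) → (0.75, -1) − 0.25·(5, -7.5) = (-0.5, 0.875)
Step 4: at (-0.5, 0.875), ∇f = (-3.75, 6.25) → (-0.5, 0.875) − 0.25·(-3.75, 6.25) = (0.4375, -0.6875)
Step 5: at (0.4375, -0.6875), ∇f = (3.125, -5) → (0.4375, -0.6875) − 0.25·(3.125, -5) = (-0.34375, 0.5625)
∂f/∂y at (-0.34375, 0.5625) = 4.0625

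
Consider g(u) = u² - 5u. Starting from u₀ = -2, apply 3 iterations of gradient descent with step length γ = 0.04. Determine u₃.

g′(u) = 2u - 5
u₁ = -2 − 0.04·(-9) = -1.64
u₂ = -1.64 − 0.04·(-8.28) = -1.3088
u₃ = -1.3088 − 0.04·(-7.6176) = -1.004096

-1.004096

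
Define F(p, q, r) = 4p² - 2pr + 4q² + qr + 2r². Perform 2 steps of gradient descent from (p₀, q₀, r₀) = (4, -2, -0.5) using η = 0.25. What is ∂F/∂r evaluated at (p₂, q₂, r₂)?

∇F = (8p - 2r, 8q + r, -2p + q + 4r)
Step 1: at (4, -2, -0.5), ∇F = (33, -16.5, -12) → (4, -2, -0.5) − 0.25·(33, -16.5, -12) = (-4.25, 2.125, 2.5)
Step 2: at (-4.25, 2.125, 2.5), ∇F = (-39, 19.5, 20.625) → (-4.25, 2.125, 2.5) − 0.25·(-39, 19.5, 20.625) = (5.5, -2.75, -2.65625)
∂F/∂r at (5.5, -2.75, -2.65625) = -24.375

-24.375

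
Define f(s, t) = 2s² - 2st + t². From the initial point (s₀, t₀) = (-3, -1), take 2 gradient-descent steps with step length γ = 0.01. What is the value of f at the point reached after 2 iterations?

∇f = (4s - 2t, -2s + 2t)
(s₁, t₁) = (-3, -1) − 0.01·(-10, 4) = (-2.9, -1.04)
(s₂, t₂) = (-2.9, -1.04) − 0.01·(-9.52, 3.72) = (-2.8048, -1.0772)
f(-2.8048, -1.0772) = 10.8515048

10.8515048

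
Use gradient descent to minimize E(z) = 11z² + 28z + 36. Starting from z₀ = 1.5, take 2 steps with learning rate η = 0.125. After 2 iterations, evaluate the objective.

811.3388671875

E′(z) = 22z + 28
Step 1: E′(1.5) = 61; z₁ = 1.5 − 0.125·61 = -6.125
Step 2: E′(-6.125) = -106.75; z₂ = -6.125 − 0.125·(-106.75) = 7.21875
E(7.21875) = 811.3388671875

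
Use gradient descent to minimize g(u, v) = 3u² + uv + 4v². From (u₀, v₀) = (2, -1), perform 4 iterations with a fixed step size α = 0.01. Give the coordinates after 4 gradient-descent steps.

∇g = (6u + v, u + 8v)
Step 1: at (2, -1), ∇g = (11, -6) → (2, -1) − 0.01·(11, -6) = (1.89, -0.94)
Step 2: at (1.89, -0.94), ∇g = (10.4, -5.63) → (1.89, -0.94) − 0.01·(10.4, -5.63) = (1.786, -0.8837)
Step 3: at (1.786, -0.8837), ∇g = (9.8323, -5.2836) → (1.786, -0.8837) − 0.01·(9.8323, -5.2836) = (1.687677, -0.830864)
Step 4: at (1.687677, -0.830864), ∇g = (9.295198, -4.959235) → (1.687677, -0.830864) − 0.01·(9.295198, -4.959235) = (1.59472502, -0.78127165)

(1.59472502, -0.78127165)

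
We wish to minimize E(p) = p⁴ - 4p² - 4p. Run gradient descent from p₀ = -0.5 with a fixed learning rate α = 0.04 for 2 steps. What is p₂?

-0.45590528

E′(p) = 4p³ - 8p - 4
Step 1: E′(-0.5) = -0.5; p₁ = -0.5 − 0.04·(-0.5) = -0.48
Step 2: E′(-0.48) = -0.602368; p₂ = -0.48 − 0.04·(-0.602368) = -0.45590528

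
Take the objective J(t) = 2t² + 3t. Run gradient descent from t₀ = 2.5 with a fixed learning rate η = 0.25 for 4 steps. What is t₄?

-0.75

J′(t) = 4t + 3
t₁ = 2.5 − 0.25·13 = -0.75
t₂ = -0.75 − 0.25·0 = -0.75
t₃ = -0.75 − 0.25·0 = -0.75
t₄ = -0.75 − 0.25·0 = -0.75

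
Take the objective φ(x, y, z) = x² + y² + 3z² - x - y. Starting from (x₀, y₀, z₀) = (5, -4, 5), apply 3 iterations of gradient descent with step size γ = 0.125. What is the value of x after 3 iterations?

2.3984375

∇φ = (2x - 1, 2y - 1, 6z)
Step 1: at (5, -4, 5), ∇φ = (9, -9, 30) → (5, -4, 5) − 0.125·(9, -9, 30) = (3.875, -2.875, 1.25)
Step 2: at (3.875, -2.875, 1.25), ∇φ = (6.75, -6.75, 7.5) → (3.875, -2.875, 1.25) − 0.125·(6.75, -6.75, 7.5) = (3.03125, -2.03125, 0.3125)
Step 3: at (3.03125, -2.03125, 0.3125), ∇φ = (5.0625, -5.0625, 1.875) → (3.03125, -2.03125, 0.3125) − 0.125·(5.0625, -5.0625, 1.875) = (2.3984375, -1.3984375, 0.078125)
x = 2.3984375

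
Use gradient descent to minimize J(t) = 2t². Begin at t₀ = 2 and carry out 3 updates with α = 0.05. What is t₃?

1.024

J′(t) = 4t
Step 1: J′(2) = 8; t₁ = 2 − 0.05·8 = 1.6
Step 2: J′(1.6) = 6.4; t₂ = 1.6 − 0.05·6.4 = 1.28
Step 3: J′(1.28) = 5.12; t₃ = 1.28 − 0.05·5.12 = 1.024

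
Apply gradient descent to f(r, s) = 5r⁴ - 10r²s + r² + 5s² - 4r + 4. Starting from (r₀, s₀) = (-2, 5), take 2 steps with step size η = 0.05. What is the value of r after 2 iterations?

∇f = (20r³ - 20rs + 2r - 4, -10r² + 10s)
(r₁, s₁) = (-2, 5) − 0.05·(32, 10) = (-3.6, 4.5)
(r₂, s₂) = (-3.6, 4.5) − 0.05·(-620.32, -84.6) = (27.416, 8.73)
r = 27.416

27.416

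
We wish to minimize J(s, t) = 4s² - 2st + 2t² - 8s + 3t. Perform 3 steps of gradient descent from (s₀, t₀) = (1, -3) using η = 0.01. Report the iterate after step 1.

∇J = (8s - 2t - 8, -2s + 4t + 3)
(s₁, t₁) = (1, -3) − 0.01·(6, -11) = (0.94, -2.89)

(0.94, -2.89)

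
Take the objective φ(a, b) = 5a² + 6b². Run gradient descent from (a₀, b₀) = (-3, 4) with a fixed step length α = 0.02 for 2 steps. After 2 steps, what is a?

-1.92

∇φ = (10a, 12b)
Step 1: at (-3, 4), ∇φ = (-30, 48) → (-3, 4) − 0.02·(-30, 48) = (-2.4, 3.04)
Step 2: at (-2.4, 3.04), ∇φ = (-24, 36.48) → (-2.4, 3.04) − 0.02·(-24, 36.48) = (-1.92, 2.3104)
a = -1.92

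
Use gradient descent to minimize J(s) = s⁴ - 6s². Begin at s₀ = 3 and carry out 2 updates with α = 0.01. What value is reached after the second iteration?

J′(s) = 4s³ - 12s
s₁ = 3 − 0.01·72 = 2.28
s₂ = 2.28 − 0.01·20.049408 = 2.07950592

2.07950592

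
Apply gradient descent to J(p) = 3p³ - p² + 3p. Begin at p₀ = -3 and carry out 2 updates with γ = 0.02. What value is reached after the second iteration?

-9.1992

J′(p) = 9p² - 2p + 3
Step 1: J′(-3) = 90; p₁ = -3 − 0.02·90 = -4.8
Step 2: J′(-4.8) = 219.96; p₂ = -4.8 − 0.02·219.96 = -9.1992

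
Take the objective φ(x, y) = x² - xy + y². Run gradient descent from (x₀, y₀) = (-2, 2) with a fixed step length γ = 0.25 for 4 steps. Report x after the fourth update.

-0.0078125

∇φ = (2x - y, -x + 2y)
(x₁, y₁) = (-2, 2) − 0.25·(-6, 6) = (-0.5, 0.5)
(x₂, y₂) = (-0.5, 0.5) − 0.25·(-1.5, 1.5) = (-0.125, 0.125)
(x₃, y₃) = (-0.125, 0.125) − 0.25·(-0.375, 0.375) = (-0.03125, 0.03125)
(x₄, y₄) = (-0.03125, 0.03125) − 0.25·(-0.09375, 0.09375) = (-0.0078125, 0.0078125)
x = -0.0078125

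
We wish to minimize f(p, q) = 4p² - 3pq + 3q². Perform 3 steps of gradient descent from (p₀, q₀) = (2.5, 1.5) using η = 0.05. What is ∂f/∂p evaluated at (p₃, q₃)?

∇f = (8p - 3q, -3p + 6q)
(p₁, q₁) = (2.5, 1.5) − 0.05·(15.5, 1.5) = (1.725, 1.425)
(p₂, q₂) = (1.725, 1.425) − 0.05·(9.525, 3.375) = (1.24875, 1.25625)
(p₃, q₃) = (1.24875, 1.25625) − 0.05·(6.22125, 3.79125) = (0.9376875, 1.0666875)
∂f/∂p at (0.9376875, 1.0666875) = 4.3014375

4.3014375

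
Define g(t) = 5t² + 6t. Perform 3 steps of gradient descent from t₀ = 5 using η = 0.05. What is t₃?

0.1

g′(t) = 10t + 6
t₁ = 5 − 0.05·56 = 2.2
t₂ = 2.2 − 0.05·28 = 0.8
t₃ = 0.8 − 0.05·14 = 0.1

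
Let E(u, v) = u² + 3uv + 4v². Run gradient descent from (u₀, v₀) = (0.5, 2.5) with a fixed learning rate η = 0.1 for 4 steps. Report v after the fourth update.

0.13825

∇E = (2u + 3v, 3u + 8v)
Step 1: at (0.5, 2.5), ∇E = (8.5, 21.5) → (0.5, 2.5) − 0.1·(8.5, 21.5) = (-0.35, 0.35)
Step 2: at (-0.35, 0.35), ∇E = (0.35, 1.75) → (-0.35, 0.35) − 0.1·(0.35, 1.75) = (-0.385, 0.175)
Step 3: at (-0.385, 0.175), ∇E = (-0.245, 0.245) → (-0.385, 0.175) − 0.1·(-0.245, 0.245) = (-0.3605, 0.1505)
Step 4: at (-0.3605, 0.1505), ∇E = (-0.2695, 0.1225) → (-0.3605, 0.1505) − 0.1·(-0.2695, 0.1225) = (-0.33355, 0.13825)
v = 0.13825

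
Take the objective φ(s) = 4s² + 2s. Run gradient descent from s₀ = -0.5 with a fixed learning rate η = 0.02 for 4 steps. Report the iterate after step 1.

-0.46

φ′(s) = 8s + 2
Step 1: φ′(-0.5) = -2; s₁ = -0.5 − 0.02·(-2) = -0.46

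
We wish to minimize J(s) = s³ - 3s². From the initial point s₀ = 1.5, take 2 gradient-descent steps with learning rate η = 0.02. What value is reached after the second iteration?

J′(s) = 3s² - 6s
Step 1: J′(1.5) = -2.25; s₁ = 1.5 − 0.02·(-2.25) = 1.545
Step 2: J′(1.545) = -2.108925; s₂ = 1.545 − 0.02·(-2.108925) = 1.5871785

1.5871785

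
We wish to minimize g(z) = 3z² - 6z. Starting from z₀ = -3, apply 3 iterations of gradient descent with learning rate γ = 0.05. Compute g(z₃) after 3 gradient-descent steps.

2.647152

g′(z) = 6z - 6
z₁ = -3 − 0.05·(-24) = -1.8
z₂ = -1.8 − 0.05·(-16.8) = -0.96
z₃ = -0.96 − 0.05·(-11.76) = -0.372
g(-0.372) = 2.647152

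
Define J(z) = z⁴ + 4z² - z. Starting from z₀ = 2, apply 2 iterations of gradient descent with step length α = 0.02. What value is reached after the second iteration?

J′(z) = 4z³ + 8z - 1
Step 1: J′(2) = 47; z₁ = 2 − 0.02·47 = 1.06
Step 2: J′(1.06) = 12.244064; z₂ = 1.06 − 0.02·12.244064 = 0.81511872

0.81511872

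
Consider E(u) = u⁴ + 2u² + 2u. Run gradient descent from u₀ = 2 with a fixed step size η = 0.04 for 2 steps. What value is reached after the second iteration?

E′(u) = 4u³ + 4u + 2
u₁ = 2 − 0.04·42 = 0.32
u₂ = 0.32 − 0.04·3.411072 = 0.18355712

0.18355712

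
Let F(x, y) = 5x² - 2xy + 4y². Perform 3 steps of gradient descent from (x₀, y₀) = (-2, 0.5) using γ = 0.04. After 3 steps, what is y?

-0.0344

∇F = (10x - 2y, -2x + 8y)
(x₁, y₁) = (-2, 0.5) − 0.04·(-21, 8) = (-1.16, 0.18)
(x₂, y₂) = (-1.16, 0.18) − 0.04·(-11.96, 3.76) = (-0.6816, 0.0296)
(x₃, y₃) = (-0.6816, 0.0296) − 0.04·(-6.8752, 1.6) = (-0.406592, -0.0344)
y = -0.0344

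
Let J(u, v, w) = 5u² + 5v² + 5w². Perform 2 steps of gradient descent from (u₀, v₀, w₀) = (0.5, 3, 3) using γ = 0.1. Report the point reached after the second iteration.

∇J = (10u, 10v, 10w)
(u₁, v₁, w₁) = (0.5, 3, 3) − 0.1·(5, 30, 30) = (0, 0, 0)
(u₂, v₂, w₂) = (0, 0, 0) − 0.1·(0, 0, 0) = (0, 0, 0)

(0, 0, 0)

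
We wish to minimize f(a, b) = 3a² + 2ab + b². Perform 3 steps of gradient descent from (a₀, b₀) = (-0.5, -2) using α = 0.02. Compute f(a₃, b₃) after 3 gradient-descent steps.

∇f = (6a + 2b, 2a + 2b)
Step 1: at (-0.5, -2), ∇f = (-7, -5) → (-0.5, -2) − 0.02·(-7, -5) = (-0.36, -1.9)
Step 2: at (-0.36, -1.9), ∇f = (-5.96, -4.52) → (-0.36, -1.9) − 0.02·(-5.96, -4.52) = (-0.2408, -1.8096)
Step 3: at (-0.2408, -1.8096), ∇f = (-5.064, -4.1008) → (-0.2408, -1.8096) − 0.02·(-5.064, -4.1008) = (-0.13952, -1.727584)
f(-0.13952, -1.727584) = 3.525009007616

3.525009007616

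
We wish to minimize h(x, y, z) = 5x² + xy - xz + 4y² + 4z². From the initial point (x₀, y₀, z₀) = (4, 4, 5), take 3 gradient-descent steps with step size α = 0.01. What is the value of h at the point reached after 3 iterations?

140.571099040092

∇h = (10x + y - z, x + 8y, -x + 8z)
Step 1: at (4, 4, 5), ∇h = (39, 36, 36) → (4, 4, 5) − 0.01·(39, 36, 36) = (3.61, 3.64, 4.64)
Step 2: at (3.61, 3.64, 4.64), ∇h = (35.1, 32.73, 33.51) → (3.61, 3.64, 4.64) − 0.01·(35.1, 32.73, 33.51) = (3.259, 3.3127, 4.3049)
Step 3: at (3.259, 3.3127, 4.3049), ∇h = (31.5978, 29.7606, 31.1802) → (3.259, 3.3127, 4.3049) − 0.01·(31.5978, 29.7606, 31.1802) = (2.943022, 3.015094, 3.993098)
h(2.943022, 3.015094, 3.993098) = 140.571099040092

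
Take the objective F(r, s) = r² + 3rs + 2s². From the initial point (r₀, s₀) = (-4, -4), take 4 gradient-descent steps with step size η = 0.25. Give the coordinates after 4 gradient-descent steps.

∇F = (2r + 3s, 3r + 4s)
(r₁, s₁) = (-4, -4) − 0.25·(-20, -28) = (1, 3)
(r₂, s₂) = (1, 3) − 0.25·(11, 15) = (-1.75, -0.75)
(r₃, s₃) = (-1.75, -0.75) − 0.25·(-5.75, -8.25) = (-0.3125, 1.3125)
(r₄, s₄) = (-0.3125, 1.3125) − 0.25·(3.3125, 4.3125) = (-1.140625, 0.234375)

(-1.140625, 0.234375)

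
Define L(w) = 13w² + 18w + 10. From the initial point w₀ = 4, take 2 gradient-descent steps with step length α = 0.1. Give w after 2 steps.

L′(w) = 26w + 18
w₁ = 4 − 0.1·122 = -8.2
w₂ = -8.2 − 0.1·(-195.2) = 11.32

11.32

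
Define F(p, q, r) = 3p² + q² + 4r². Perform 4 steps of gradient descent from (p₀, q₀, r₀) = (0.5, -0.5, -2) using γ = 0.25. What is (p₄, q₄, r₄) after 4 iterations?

∇F = (6p, 2q, 8r)
Step 1: at (0.5, -0.5, -2), ∇F = (3, -1, -16) → (0.5, -0.5, -2) − 0.25·(3, -1, -16) = (-0.25, -0.25, 2)
Step 2: at (-0.25, -0.25, 2), ∇F = (-1.5, -0.5, 16) → (-0.25, -0.25, 2) − 0.25·(-1.5, -0.5, 16) = (0.125, -0.125, -2)
Step 3: at (0.125, -0.125, -2), ∇F = (0.75, -0.25, -16) → (0.125, -0.125, -2) − 0.25·(0.75, -0.25, -16) = (-0.0625, -0.0625, 2)
Step 4: at (-0.0625, -0.0625, 2), ∇F = (-0.375, -0.125, 16) → (-0.0625, -0.0625, 2) − 0.25·(-0.375, -0.125, 16) = (0.03125, -0.03125, -2)

(0.03125, -0.03125, -2)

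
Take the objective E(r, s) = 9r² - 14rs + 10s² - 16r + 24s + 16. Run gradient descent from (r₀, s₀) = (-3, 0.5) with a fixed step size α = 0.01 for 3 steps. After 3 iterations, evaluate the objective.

∇E = (18r - 14s - 16, -14r + 20s + 24)
Step 1: at (-3, 0.5), ∇E = (-77, 76) → (-3, 0.5) − 0.01·(-77, 76) = (-2.23, -0.26)
Step 2: at (-2.23, -0.26), ∇E = (-52.5, 50.02) → (-2.23, -0.26) − 0.01·(-52.5, 50.02) = (-1.705, -0.7602)
Step 3: at (-1.705, -0.7602), ∇E = (-36.0472, 32.666) → (-1.705, -0.7602) − 0.01·(-36.0472, 32.666) = (-1.344528, -1.08686)
E(-1.344528, -1.08686) = 19.051862651936

19.051862651936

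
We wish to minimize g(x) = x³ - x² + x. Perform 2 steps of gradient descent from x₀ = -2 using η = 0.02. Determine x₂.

-2.782136

g′(x) = 3x² - 2x + 1
Step 1: g′(-2) = 17; x₁ = -2 − 0.02·17 = -2.34
Step 2: g′(-2.34) = 22.1068; x₂ = -2.34 − 0.02·22.1068 = -2.782136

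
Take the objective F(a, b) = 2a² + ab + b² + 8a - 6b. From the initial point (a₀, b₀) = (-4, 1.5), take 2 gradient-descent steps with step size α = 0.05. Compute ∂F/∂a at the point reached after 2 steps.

-3.58125

∇F = (4a + b + 8, a + 2b - 6)
Step 1: at (-4, 1.5), ∇F = (-6.5, -7) → (-4, 1.5) − 0.05·(-6.5, -7) = (-3.675, 1.85)
Step 2: at (-3.675, 1.85), ∇F = (-4.85, -5.975) → (-3.675, 1.85) − 0.05·(-4.85, -5.975) = (-3.4325, 2.14875)
∂F/∂a at (-3.4325, 2.14875) = -3.58125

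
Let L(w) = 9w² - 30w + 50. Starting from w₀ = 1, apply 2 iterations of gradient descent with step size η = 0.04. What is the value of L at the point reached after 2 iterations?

25.02458624

L′(w) = 18w - 30
w₁ = 1 − 0.04·(-12) = 1.48
w₂ = 1.48 − 0.04·(-3.36) = 1.6144
L(1.6144) = 25.02458624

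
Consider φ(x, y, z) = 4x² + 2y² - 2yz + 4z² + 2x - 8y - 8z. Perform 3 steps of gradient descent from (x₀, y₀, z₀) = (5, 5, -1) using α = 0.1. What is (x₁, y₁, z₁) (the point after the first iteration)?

(0.8, 3.6, 1.6)

∇φ = (8x + 2, 4y - 2z - 8, -2y + 8z - 8)
Step 1: at (5, 5, -1), ∇φ = (42, 14, -26) → (5, 5, -1) − 0.1·(42, 14, -26) = (0.8, 3.6, 1.6)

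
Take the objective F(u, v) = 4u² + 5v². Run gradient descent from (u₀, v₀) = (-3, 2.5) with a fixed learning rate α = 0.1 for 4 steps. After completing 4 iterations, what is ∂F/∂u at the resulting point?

∇F = (8u, 10v)
(u₁, v₁) = (-3, 2.5) − 0.1·(-24, 25) = (-0.6, 0)
(u₂, v₂) = (-0.6, 0) − 0.1·(-4.8, 0) = (-0.12, 0)
(u₃, v₃) = (-0.12, 0) − 0.1·(-0.96, 0) = (-0.024, 0)
(u₄, v₄) = (-0.024, 0) − 0.1·(-0.192, 0) = (-0.0048, 0)
∂F/∂u at (-0.0048, 0) = -0.0384

-0.0384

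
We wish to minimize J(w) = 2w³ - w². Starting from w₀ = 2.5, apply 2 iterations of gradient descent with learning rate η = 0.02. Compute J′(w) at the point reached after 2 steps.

10.71386134

J′(w) = 6w² - 2w
w₁ = 2.5 − 0.02·32.5 = 1.85
w₂ = 1.85 − 0.02·16.835 = 1.5133
J′(w) at (1.5133) = 10.71386134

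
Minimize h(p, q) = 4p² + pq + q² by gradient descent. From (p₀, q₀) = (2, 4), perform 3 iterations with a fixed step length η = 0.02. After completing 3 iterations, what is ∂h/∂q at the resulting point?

∇h = (8p + q, p + 2q)
(p₁, q₁) = (2, 4) − 0.02·(20, 10) = (1.6, 3.8)
(p₂, q₂) = (1.6, 3.8) − 0.02·(16.6, 9.2) = (1.268, 3.616)
(p₃, q₃) = (1.268, 3.616) − 0.02·(13.76, 8.5) = (0.9928, 3.446)
∂h/∂q at (0.9928, 3.446) = 7.8848

7.8848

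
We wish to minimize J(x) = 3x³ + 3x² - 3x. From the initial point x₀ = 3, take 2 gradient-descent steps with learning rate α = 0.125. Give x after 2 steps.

-93

J′(x) = 9x² + 6x - 3
Step 1: J′(3) = 96; x₁ = 3 − 0.125·96 = -9
Step 2: J′(-9) = 672; x₂ = -9 − 0.125·672 = -93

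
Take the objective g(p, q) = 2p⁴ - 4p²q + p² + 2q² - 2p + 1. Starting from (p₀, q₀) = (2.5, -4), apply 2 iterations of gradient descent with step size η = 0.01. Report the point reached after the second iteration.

(0.30504896, -3.439344)

∇g = (8p³ - 8pq + 2p - 2, -4p² + 4q)
(p₁, q₁) = (2.5, -4) − 0.01·(208, -41) = (0.42, -3.59)
(p₂, q₂) = (0.42, -3.59) − 0.01·(11.495104, -15.0656) = (0.30504896, -3.439344)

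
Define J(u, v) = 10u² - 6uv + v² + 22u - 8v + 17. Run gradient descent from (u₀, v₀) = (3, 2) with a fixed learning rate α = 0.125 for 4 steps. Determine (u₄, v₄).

∇J = (20u - 6v + 22, -6u + 2v - 8)
(u₁, v₁) = (3, 2) − 0.125·(70, -22) = (-5.75, 4.75)
(u₂, v₂) = (-5.75, 4.75) − 0.125·(-121.5, 36) = (9.4375, 0.25)
(u₃, v₃) = (9.4375, 0.25) − 0.125·(209.25, -64.125) = (-16.71875, 8.265625)
(u₄, v₄) = (-16.71875, 8.265625) − 0.125·(-361.96875, 108.84375) = (28.52734375, -5.33984375)

(28.52734375, -5.33984375)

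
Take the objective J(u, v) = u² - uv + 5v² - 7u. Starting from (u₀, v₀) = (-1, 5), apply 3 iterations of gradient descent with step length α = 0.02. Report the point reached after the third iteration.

(-0.249344, 2.526248)

∇J = (2u - v - 7, -u + 10v)
(u₁, v₁) = (-1, 5) − 0.02·(-14, 51) = (-0.72, 3.98)
(u₂, v₂) = (-0.72, 3.98) − 0.02·(-12.42, 40.52) = (-0.4716, 3.1696)
(u₃, v₃) = (-0.4716, 3.1696) − 0.02·(-11.1128, 32.1676) = (-0.249344, 2.526248)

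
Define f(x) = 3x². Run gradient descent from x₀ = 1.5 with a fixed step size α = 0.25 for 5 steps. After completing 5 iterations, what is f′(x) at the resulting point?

-0.28125

f′(x) = 6x
x₁ = 1.5 − 0.25·9 = -0.75
x₂ = -0.75 − 0.25·(-4.5) = 0.375
x₃ = 0.375 − 0.25·2.25 = -0.1875
x₄ = -0.1875 − 0.25·(-1.125) = 0.09375
x₅ = 0.09375 − 0.25·0.5625 = -0.046875
f′(x) at (-0.046875) = -0.28125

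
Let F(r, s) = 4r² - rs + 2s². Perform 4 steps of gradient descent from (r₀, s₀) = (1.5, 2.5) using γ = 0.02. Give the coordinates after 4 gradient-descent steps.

(0.88615896, 1.87776104)

∇F = (8r - s, -r + 4s)
(r₁, s₁) = (1.5, 2.5) − 0.02·(9.5, 8.5) = (1.31, 2.33)
(r₂, s₂) = (1.31, 2.33) − 0.02·(8.15, 8.01) = (1.147, 2.1698)
(r₃, s₃) = (1.147, 2.1698) − 0.02·(7.0062, 7.5322) = (1.006876, 2.019156)
(r₄, s₄) = (1.006876, 2.019156) − 0.02·(6.035852, 7.069748) = (0.88615896, 1.87776104)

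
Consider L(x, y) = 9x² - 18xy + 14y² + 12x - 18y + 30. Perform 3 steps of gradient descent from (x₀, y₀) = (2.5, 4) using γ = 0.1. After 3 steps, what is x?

∇L = (18x - 18y + 12, -18x + 28y - 18)
(x₁, y₁) = (2.5, 4) − 0.1·(-15, 49) = (4, -0.9)
(x₂, y₂) = (4, -0.9) − 0.1·(100.2, -115.2) = (-6.02, 10.62)
(x₃, y₃) = (-6.02, 10.62) − 0.1·(-287.52, 387.72) = (22.732, -28.152)
x = 22.732

22.732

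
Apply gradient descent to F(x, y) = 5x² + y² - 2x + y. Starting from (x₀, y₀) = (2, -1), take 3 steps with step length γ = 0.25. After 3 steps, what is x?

-5.875

∇F = (10x - 2, 2y + 1)
(x₁, y₁) = (2, -1) − 0.25·(18, -1) = (-2.5, -0.75)
(x₂, y₂) = (-2.5, -0.75) − 0.25·(-27, -0.5) = (4.25, -0.625)
(x₃, y₃) = (4.25, -0.625) − 0.25·(40.5, -0.25) = (-5.875, -0.5625)
x = -5.875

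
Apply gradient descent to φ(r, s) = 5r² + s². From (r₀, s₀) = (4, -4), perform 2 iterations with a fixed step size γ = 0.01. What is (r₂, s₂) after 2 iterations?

(3.24, -3.8416)

∇φ = (10r, 2s)
(r₁, s₁) = (4, -4) − 0.01·(40, -8) = (3.6, -3.92)
(r₂, s₂) = (3.6, -3.92) − 0.01·(36, -7.84) = (3.24, -3.8416)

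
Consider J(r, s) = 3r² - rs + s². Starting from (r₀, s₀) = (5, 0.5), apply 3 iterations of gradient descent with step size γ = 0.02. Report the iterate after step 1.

∇J = (6r - s, -r + 2s)
Step 1: at (5, 0.5), ∇J = (29.5, -4) → (5, 0.5) − 0.02·(29.5, -4) = (4.41, 0.58)

(4.41, 0.58)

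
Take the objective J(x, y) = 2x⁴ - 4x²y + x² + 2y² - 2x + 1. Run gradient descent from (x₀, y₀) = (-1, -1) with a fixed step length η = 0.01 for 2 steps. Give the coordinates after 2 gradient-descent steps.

∇J = (8x³ - 8xy + 2x - 2, -4x² + 4y)
(x₁, y₁) = (-1, -1) − 0.01·(-20, -8) = (-0.8, -0.92)
(x₂, y₂) = (-0.8, -0.92) − 0.01·(-13.584, -6.24) = (-0.66416, -0.8576)

(-0.66416, -0.8576)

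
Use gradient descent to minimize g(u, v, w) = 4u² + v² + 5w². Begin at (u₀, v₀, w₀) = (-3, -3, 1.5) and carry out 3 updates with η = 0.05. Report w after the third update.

∇g = (8u, 2v, 10w)
Step 1: at (-3, -3, 1.5), ∇g = (-24, -6, 15) → (-3, -3, 1.5) − 0.05·(-24, -6, 15) = (-1.8, -2.7, 0.75)
Step 2: at (-1.8, -2.7, 0.75), ∇g = (-14.4, -5.4, 7.5) → (-1.8, -2.7, 0.75) − 0.05·(-14.4, -5.4, 7.5) = (-1.08, -2.43, 0.375)
Step 3: at (-1.08, -2.43, 0.375), ∇g = (-8.64, -4.86, 3.75) → (-1.08, -2.43, 0.375) − 0.05·(-8.64, -4.86, 3.75) = (-0.648, -2.187, 0.1875)
w = 0.1875

0.1875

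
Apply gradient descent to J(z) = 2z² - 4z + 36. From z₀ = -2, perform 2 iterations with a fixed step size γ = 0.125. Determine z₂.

0.25

J′(z) = 4z - 4
z₁ = -2 − 0.125·(-12) = -0.5
z₂ = -0.5 − 0.125·(-6) = 0.25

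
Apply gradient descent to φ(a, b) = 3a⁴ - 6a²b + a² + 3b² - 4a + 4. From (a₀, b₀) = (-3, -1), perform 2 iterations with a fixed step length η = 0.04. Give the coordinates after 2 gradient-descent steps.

(-769.70976, 34.4816)

∇φ = (12a³ - 12ab + 2a - 4, -6a² + 6b)
Step 1: at (-3, -1), ∇φ = (-370, -60) → (-3, -1) − 0.04·(-370, -60) = (11.8, 1.4)
Step 2: at (11.8, 1.4), ∇φ = (19537.744, -827.04) → (11.8, 1.4) − 0.04·(19537.744, -827.04) = (-769.70976, 34.4816)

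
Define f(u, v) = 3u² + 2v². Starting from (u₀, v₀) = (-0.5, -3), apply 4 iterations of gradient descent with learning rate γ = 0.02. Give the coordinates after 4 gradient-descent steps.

(-0.29984768, -2.14917888)

∇f = (6u, 4v)
(u₁, v₁) = (-0.5, -3) − 0.02·(-3, -12) = (-0.44, -2.76)
(u₂, v₂) = (-0.44, -2.76) − 0.02·(-2.64, -11.04) = (-0.3872, -2.5392)
(u₃, v₃) = (-0.3872, -2.5392) − 0.02·(-2.3232, -10.1568) = (-0.340736, -2.336064)
(u₄, v₄) = (-0.340736, -2.336064) − 0.02·(-2.044416, -9.344256) = (-0.29984768, -2.14917888)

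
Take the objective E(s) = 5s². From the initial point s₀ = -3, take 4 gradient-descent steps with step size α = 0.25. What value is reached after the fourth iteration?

-15.1875

E′(s) = 10s
s₁ = -3 − 0.25·(-30) = 4.5
s₂ = 4.5 − 0.25·45 = -6.75
s₃ = -6.75 − 0.25·(-67.5) = 10.125
s₄ = 10.125 − 0.25·101.25 = -15.1875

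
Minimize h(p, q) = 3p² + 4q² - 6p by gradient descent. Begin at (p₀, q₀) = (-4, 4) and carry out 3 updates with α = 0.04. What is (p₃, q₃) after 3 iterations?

(-1.19488, 1.257728)

∇h = (6p - 6, 8q)
Step 1: at (-4, 4), ∇h = (-30, 32) → (-4, 4) − 0.04·(-30, 32) = (-2.8, 2.72)
Step 2: at (-2.8, 2.72), ∇h = (-22.8, 21.76) → (-2.8, 2.72) − 0.04·(-22.8, 21.76) = (-1.888, 1.8496)
Step 3: at (-1.888, 1.8496), ∇h = (-17.328, 14.7968) → (-1.888, 1.8496) − 0.04·(-17.328, 14.7968) = (-1.19488, 1.257728)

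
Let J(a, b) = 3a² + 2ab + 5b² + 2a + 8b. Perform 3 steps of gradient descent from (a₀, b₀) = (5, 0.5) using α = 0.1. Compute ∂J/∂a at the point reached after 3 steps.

2.248

∇J = (6a + 2b + 2, 2a + 10b + 8)
(a₁, b₁) = (5, 0.5) − 0.1·(33, 23) = (1.7, -1.8)
(a₂, b₂) = (1.7, -1.8) − 0.1·(8.6, -6.6) = (0.84, -1.14)
(a₃, b₃) = (0.84, -1.14) − 0.1·(4.76, -1.72) = (0.364, -0.968)
∂J/∂a at (0.364, -0.968) = 2.248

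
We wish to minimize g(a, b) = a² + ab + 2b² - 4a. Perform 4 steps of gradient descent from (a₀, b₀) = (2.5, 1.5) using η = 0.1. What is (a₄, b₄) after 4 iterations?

∇g = (2a + b - 4, a + 4b)
(a₁, b₁) = (2.5, 1.5) − 0.1·(2.5, 8.5) = (2.25, 0.65)
(a₂, b₂) = (2.25, 0.65) − 0.1·(1.15, 4.85) = (2.135, 0.165)
(a₃, b₃) = (2.135, 0.165) − 0.1·(0.435, 2.795) = (2.0915, -0.1145)
(a₄, b₄) = (2.0915, -0.1145) − 0.1·(0.0685, 1.6335) = (2.08465, -0.27785)

(2.08465, -0.27785)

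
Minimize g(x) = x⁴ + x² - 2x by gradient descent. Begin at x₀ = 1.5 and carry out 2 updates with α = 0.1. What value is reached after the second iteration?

g′(x) = 4x³ + 2x - 2
Step 1: g′(1.5) = 14.5; x₁ = 1.5 − 0.1·14.5 = 0.05
Step 2: g′(0.05) = -1.8995; x₂ = 0.05 − 0.1·(-1.8995) = 0.23995

0.23995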